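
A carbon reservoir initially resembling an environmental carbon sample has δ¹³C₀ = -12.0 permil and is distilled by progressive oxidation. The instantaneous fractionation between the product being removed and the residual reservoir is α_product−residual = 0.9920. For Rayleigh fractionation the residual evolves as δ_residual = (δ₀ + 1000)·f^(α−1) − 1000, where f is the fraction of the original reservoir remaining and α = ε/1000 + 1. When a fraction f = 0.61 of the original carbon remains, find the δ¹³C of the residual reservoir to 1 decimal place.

-8.1 permil

Rayleigh residual: δ_res = (δ₀ + 1000)·f^(α−1) − 1000
α − 1 = -0.00800
f^(α−1) = 0.61^(-0.00800) = 1.003962
δ_res = (-12.0 + 1000) × 1.003962 − 1000 = 991.915 − 1000 = -8.09 permil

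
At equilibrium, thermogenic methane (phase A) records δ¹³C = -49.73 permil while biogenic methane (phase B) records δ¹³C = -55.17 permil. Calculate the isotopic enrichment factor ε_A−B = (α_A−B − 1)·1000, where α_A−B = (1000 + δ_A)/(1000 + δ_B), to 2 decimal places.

α_A−B = (1000 + -49.73) / (1000 + -55.17) = 950.27 / 944.83 = 1.005758
ε_A−B = (1.005758 − 1) × 1000 = 5.758 permil
(The approximation ε ≈ δ_A − δ_B would give 5.44 permil.)

5.76 permil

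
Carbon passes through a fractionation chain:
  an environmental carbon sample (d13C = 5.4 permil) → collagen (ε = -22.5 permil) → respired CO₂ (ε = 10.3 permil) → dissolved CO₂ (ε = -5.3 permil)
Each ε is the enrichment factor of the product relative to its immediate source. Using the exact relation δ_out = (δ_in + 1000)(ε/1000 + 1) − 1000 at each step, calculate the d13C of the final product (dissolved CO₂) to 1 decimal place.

step 1: δ = (5.40 + 1000)·(-22.5/1000 + 1) − 1000 = -17.22 permil
step 2: δ = (-17.22 + 1000)·(10.3/1000 + 1) − 1000 = -7.10 permil
step 3: δ = (-7.10 + 1000)·(-5.3/1000 + 1) − 1000 = -12.36 permil

-12.4 permil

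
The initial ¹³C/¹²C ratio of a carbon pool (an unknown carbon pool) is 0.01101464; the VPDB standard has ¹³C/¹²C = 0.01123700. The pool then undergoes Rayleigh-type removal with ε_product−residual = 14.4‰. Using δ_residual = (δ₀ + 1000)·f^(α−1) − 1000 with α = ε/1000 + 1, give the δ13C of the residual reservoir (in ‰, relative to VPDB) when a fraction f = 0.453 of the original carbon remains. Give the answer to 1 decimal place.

-30.9‰

δ₀ = (0.01101464/0.01123700 − 1)×1000 = (0.980212 − 1)×1000 = -19.788‰
α − 1 = ε/1000 = 0.0144
f^(α−1) = 0.453^(0.0144) = 0.988662
δ_res = (-19.788 + 1000) × 0.988662 − 1000 = 969.098 − 1000 = -30.90‰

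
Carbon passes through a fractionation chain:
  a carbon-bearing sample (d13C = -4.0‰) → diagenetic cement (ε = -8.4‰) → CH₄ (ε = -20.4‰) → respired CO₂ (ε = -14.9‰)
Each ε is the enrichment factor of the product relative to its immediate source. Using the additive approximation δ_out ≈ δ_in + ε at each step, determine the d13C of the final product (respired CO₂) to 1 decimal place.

step 1: δ ≈ -4.0 + (-8.4) = -12.4‰
step 2: δ ≈ -12.4 + (-20.4) = -32.8‰
step 3: δ ≈ -32.8 + (-14.9) = -47.7‰

-47.7‰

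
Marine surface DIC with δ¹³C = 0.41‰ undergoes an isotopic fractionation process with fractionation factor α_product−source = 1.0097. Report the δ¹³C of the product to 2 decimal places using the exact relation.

10.11‰

δ_product = (δ_source + 1000)·α − 1000
δ_product = (0.41 + 1000) × 1.0097 − 1000
δ_product = 1010.114 − 1000 = 10.114‰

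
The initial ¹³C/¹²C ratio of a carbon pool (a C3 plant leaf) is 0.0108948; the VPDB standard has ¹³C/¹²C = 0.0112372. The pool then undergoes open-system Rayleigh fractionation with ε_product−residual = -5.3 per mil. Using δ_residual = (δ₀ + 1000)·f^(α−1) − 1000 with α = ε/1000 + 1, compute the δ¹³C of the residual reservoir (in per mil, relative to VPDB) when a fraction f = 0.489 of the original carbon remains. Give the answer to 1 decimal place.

-26.8 per mil

δ₀ = (0.0108948/0.0112372 − 1)×1000 = (0.969530 − 1)×1000 = -30.470 per mil
α − 1 = ε/1000 = -0.0053
f^(α−1) = 0.489^(-0.0053) = 1.003799
δ_res = (-30.470 + 1000) × 1.003799 − 1000 = 973.213 − 1000 = -26.79 per mil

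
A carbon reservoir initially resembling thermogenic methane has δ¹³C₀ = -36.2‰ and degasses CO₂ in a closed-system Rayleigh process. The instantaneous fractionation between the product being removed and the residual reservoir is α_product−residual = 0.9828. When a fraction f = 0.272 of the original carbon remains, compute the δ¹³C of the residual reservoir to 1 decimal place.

Rayleigh residual: δ_res = (δ₀ + 1000)·f^(α−1) − 1000
α − 1 = -0.01720
f^(α−1) = 0.272^(-0.01720) = 1.022646
δ_res = (-36.2 + 1000) × 1.022646 − 1000 = 985.626 − 1000 = -14.37‰

-14.4‰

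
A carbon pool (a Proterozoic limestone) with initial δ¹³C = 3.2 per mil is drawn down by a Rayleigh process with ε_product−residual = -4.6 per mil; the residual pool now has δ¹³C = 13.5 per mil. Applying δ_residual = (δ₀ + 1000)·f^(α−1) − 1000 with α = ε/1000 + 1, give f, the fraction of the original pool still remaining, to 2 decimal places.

α − 1 = ε/1000 = -0.0046
(δ_res + 1000)/(δ₀ + 1000) = (13.5 + 1000)/(3.2 + 1000) = 1013.5/1003.2 = 1.010267
f = 1.010267^(1/-0.0046) = exp(ln(1.010267)/-0.0046) = exp(0.01021/-0.0046)
f = exp(-2.2206) = 0.1085

0.11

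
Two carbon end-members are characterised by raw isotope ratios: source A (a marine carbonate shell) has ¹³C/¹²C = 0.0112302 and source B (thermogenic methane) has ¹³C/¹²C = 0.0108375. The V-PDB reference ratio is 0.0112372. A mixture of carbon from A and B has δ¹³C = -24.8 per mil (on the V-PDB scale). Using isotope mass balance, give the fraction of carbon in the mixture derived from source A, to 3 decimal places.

0.308

δ_A = (0.0112302/0.0112372 − 1)×1000 = (0.999377 − 1)×1000 = -0.623 per mil
δ_B = (0.0108375/0.0112372 − 1)×1000 = (0.964431 − 1)×1000 = -35.569 per mil
f_A = (δ_mix − δ_B)/(δ_A − δ_B) = (-24.8 − (-35.569))/(-0.623 − (-35.569))
f_A = 10.769 / 34.946 = 0.3082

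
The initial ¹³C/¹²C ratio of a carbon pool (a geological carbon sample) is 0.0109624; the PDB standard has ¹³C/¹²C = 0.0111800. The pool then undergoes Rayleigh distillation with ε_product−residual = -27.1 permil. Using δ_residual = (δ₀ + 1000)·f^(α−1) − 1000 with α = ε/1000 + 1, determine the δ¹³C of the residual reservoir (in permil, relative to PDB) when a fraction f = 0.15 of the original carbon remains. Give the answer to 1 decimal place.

δ₀ = (0.0109624/0.0111800 − 1)×1000 = (0.980537 − 1)×1000 = -19.463 permil
α − 1 = ε/1000 = -0.0271
f^(α−1) = 0.15^(-0.0271) = 1.052756
δ_res = (-19.463 + 1000) × 1.052756 − 1000 = 1032.266 − 1000 = 32.27 permil

32.3 permil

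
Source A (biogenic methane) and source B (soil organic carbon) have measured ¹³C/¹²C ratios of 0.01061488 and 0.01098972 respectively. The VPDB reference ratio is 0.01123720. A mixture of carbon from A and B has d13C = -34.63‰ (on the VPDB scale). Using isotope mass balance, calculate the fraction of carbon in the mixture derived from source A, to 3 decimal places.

δ_A = (0.01061488/0.01123720 − 1)×1000 = (0.944620 − 1)×1000 = -55.380‰
δ_B = (0.01098972/0.01123720 − 1)×1000 = (0.977977 − 1)×1000 = -22.023‰
f_A = (δ_mix − δ_B)/(δ_A − δ_B) = (-34.63 − (-22.023))/(-55.380 − (-22.023))
f_A = -12.607 / -33.357 = 0.3779

0.378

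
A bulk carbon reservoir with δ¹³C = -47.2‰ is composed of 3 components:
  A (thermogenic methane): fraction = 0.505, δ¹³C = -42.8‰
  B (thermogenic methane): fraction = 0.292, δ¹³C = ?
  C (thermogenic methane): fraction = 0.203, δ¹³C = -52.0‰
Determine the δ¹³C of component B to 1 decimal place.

Isotope mass balance: δ_bulk = Σ fᵢ·δᵢ.
-47.2 = 0.505×(-42.8) + 0.292×δ_B + 0.203×(-52.0)
0.292·δ_B = -47.2 − (-32.170) = -15.030
δ_B = -15.030 / 0.292 = -51.47‰

-51.5‰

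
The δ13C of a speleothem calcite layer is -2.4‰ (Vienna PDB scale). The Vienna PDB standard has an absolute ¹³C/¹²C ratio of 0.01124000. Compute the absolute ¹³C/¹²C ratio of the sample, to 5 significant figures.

0.011213

R_sample = R_standard × (δ13C/1000 + 1)
R_sample = 0.01124000 × (-2.4/1000 + 1) = 0.01124000 × 0.997600
R_sample = 0.0112130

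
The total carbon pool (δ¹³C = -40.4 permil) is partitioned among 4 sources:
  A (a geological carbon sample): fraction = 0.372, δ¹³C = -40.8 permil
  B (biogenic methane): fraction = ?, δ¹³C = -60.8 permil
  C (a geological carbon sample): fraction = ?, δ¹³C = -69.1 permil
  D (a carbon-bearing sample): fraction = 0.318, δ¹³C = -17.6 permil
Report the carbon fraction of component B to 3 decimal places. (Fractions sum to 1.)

Let f_B and f_C be the unknown fractions; fractions sum to 1 so f_B + f_C = 0.310.
Mass balance: Σ fᵢ·δᵢ = δ_bulk ⇒ f_B·(-60.8) + f_C·(-69.1) = -40.4 − (-20.774) = -19.626
Substitute f_C = 0.310 − f_B:
f_B·(-60.8 − -69.1) = -19.626 − 0.310×(-69.1) = 1.795
f_B = 1.795 / 8.3 = 0.2163

0.216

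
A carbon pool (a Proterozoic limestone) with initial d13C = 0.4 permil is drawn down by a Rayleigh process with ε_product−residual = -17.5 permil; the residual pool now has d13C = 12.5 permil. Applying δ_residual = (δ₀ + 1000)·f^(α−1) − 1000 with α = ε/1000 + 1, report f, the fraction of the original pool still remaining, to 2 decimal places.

0.50

α − 1 = ε/1000 = -0.0175
(δ_res + 1000)/(δ₀ + 1000) = (12.5 + 1000)/(0.4 + 1000) = 1012.5/1000.4 = 1.012095
f = 1.012095^(1/-0.0175) = exp(ln(1.012095)/-0.0175) = exp(0.01202/-0.0175)
f = exp(-0.6870) = 0.5031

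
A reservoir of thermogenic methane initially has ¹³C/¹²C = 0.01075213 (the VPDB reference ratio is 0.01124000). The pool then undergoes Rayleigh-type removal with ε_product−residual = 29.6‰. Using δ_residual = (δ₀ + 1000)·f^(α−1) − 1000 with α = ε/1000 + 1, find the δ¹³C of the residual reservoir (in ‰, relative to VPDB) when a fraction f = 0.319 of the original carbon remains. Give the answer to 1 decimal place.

-75.2‰

δ₀ = (0.01075213/0.01124000 − 1)×1000 = (0.956595 − 1)×1000 = -43.405‰
α − 1 = ε/1000 = 0.0296
f^(α−1) = 0.319^(0.0296) = 0.966746
δ_res = (-43.405 + 1000) × 0.966746 − 1000 = 924.784 − 1000 = -75.22‰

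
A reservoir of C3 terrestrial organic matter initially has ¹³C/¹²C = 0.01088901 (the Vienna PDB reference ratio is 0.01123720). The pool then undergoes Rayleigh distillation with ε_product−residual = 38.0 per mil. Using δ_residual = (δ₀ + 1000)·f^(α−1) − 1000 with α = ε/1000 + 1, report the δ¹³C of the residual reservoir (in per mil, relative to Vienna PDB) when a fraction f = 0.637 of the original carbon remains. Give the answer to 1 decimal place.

δ₀ = (0.01088901/0.01123720 − 1)×1000 = (0.969015 − 1)×1000 = -30.985 per mil
α − 1 = ε/1000 = 0.0380
f^(α−1) = 0.637^(0.0380) = 0.983009
δ_res = (-30.985 + 1000) × 0.983009 − 1000 = 952.550 − 1000 = -47.45 per mil

-47.5 per mil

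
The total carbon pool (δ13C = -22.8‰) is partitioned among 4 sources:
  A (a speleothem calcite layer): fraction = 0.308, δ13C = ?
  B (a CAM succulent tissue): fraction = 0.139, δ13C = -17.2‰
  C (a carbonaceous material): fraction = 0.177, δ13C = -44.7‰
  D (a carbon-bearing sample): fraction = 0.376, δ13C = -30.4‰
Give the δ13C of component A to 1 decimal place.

Isotope mass balance: δ_bulk = Σ fᵢ·δᵢ.
-22.8 = 0.308×δ_A + 0.139×(-17.2) + 0.177×(-44.7) + 0.376×(-30.4)
0.308·δ_A = -22.8 − (-21.733) = -1.067
δ_A = -1.067 / 0.308 = -3.46‰

-3.5‰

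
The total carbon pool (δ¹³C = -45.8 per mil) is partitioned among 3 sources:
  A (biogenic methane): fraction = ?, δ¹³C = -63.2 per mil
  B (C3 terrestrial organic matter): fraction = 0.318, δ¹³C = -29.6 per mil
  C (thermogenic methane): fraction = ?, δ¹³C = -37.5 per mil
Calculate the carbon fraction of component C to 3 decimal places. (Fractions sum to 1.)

0.261

Let f_C and f_A be the unknown fractions; fractions sum to 1 so f_C + f_A = 0.682.
Mass balance: Σ fᵢ·δᵢ = δ_bulk ⇒ f_C·(-37.5) + f_A·(-63.2) = -45.8 − (-9.413) = -36.387
Substitute f_A = 0.682 − f_C:
f_C·(-37.5 − -63.2) = -36.387 − 0.682×(-63.2) = 6.715
f_C = 6.715 / 25.7 = 0.2613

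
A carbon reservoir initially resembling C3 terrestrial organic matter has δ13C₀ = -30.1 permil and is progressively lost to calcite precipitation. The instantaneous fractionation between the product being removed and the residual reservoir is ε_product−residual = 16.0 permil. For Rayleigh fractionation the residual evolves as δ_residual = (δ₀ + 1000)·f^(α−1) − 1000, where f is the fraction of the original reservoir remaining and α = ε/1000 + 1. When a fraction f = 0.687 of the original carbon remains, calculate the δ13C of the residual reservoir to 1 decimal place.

Rayleigh residual: δ_res = (δ₀ + 1000)·f^(α−1) − 1000
α = ε/1000 + 1 = 1.01600, so α − 1 = 0.01600
f^(α−1) = 0.687^(0.01600) = 0.994011
δ_res = (-30.1 + 1000) × 0.994011 − 1000 = 964.092 − 1000 = -35.91 permil

-35.9 permil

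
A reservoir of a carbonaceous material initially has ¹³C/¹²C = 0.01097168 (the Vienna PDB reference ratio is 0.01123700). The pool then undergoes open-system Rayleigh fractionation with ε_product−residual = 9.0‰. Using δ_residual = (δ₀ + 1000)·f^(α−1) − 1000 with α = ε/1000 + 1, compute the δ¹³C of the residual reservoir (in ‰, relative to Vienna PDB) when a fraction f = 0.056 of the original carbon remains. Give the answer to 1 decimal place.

-48.6‰

δ₀ = (0.01097168/0.01123700 − 1)×1000 = (0.976389 − 1)×1000 = -23.611‰
α − 1 = ε/1000 = 0.0090
f^(α−1) = 0.056^(0.0090) = 0.974392
δ_res = (-23.611 + 1000) × 0.974392 − 1000 = 951.385 − 1000 = -48.61‰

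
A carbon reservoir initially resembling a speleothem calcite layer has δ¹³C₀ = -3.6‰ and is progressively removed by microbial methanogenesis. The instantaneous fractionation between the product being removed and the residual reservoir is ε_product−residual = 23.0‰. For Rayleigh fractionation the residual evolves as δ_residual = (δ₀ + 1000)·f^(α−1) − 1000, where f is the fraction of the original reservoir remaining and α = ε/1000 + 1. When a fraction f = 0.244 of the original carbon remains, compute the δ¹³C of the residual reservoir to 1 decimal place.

-35.4‰

Rayleigh residual: δ_res = (δ₀ + 1000)·f^(α−1) − 1000
α = ε/1000 + 1 = 1.02300, so α − 1 = 0.02300
f^(α−1) = 0.244^(0.02300) = 0.968077
δ_res = (-3.6 + 1000) × 0.968077 − 1000 = 964.592 − 1000 = -35.41‰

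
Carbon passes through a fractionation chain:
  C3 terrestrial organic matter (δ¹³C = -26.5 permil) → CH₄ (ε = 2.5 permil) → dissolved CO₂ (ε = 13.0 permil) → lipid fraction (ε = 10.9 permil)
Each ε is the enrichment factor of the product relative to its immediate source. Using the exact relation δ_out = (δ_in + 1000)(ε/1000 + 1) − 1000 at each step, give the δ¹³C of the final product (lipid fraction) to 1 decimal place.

-0.6 permil

step 1: δ = (-26.50 + 1000)·(2.5/1000 + 1) − 1000 = -24.07 permil
step 2: δ = (-24.07 + 1000)·(13.0/1000 + 1) − 1000 = -11.38 permil
step 3: δ = (-11.38 + 1000)·(10.9/1000 + 1) − 1000 = -0.60 permil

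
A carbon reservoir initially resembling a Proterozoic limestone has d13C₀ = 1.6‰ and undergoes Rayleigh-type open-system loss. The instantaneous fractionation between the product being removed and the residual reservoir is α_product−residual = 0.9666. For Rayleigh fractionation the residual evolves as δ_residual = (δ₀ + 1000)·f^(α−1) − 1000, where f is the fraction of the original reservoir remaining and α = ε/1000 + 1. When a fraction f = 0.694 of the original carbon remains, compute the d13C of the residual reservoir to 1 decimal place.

13.9‰

Rayleigh residual: δ_res = (δ₀ + 1000)·f^(α−1) − 1000
α − 1 = -0.03340
f^(α−1) = 0.694^(-0.03340) = 1.012275
δ_res = (1.6 + 1000) × 1.012275 − 1000 = 1013.895 − 1000 = 13.89‰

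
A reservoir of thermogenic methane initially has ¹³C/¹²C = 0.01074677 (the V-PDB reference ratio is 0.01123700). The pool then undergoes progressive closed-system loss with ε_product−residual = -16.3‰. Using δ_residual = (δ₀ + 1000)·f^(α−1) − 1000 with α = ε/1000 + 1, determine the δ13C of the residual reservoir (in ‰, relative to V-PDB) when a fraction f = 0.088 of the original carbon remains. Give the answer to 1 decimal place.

δ₀ = (0.01074677/0.01123700 − 1)×1000 = (0.956374 − 1)×1000 = -43.626‰
α − 1 = ε/1000 = -0.0163
f^(α−1) = 0.088^(-0.0163) = 1.040411
δ_res = (-43.626 + 1000) × 1.040411 − 1000 = 995.022 − 1000 = -4.98‰

-5.0‰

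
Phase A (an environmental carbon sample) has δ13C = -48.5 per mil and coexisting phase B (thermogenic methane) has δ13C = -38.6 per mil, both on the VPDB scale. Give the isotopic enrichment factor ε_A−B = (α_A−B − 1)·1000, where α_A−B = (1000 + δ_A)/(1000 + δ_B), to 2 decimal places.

α_A−B = (1000 + -48.5) / (1000 + -38.6) = 951.5 / 961.4 = 0.989703
ε_A−B = (0.989703 − 1) × 1000 = -10.297 per mil
(The approximation ε ≈ δ_A − δ_B would give -9.9 per mil.)

-10.30 per mil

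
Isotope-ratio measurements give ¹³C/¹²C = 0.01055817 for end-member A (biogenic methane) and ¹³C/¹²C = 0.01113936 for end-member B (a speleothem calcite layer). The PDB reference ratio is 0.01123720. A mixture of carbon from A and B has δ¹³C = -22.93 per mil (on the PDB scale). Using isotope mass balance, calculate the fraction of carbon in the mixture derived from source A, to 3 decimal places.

δ_A = (0.01055817/0.01123720 − 1)×1000 = (0.939573 − 1)×1000 = -60.427 per mil
δ_B = (0.01113936/0.01123720 − 1)×1000 = (0.991293 − 1)×1000 = -8.707 per mil
f_A = (δ_mix − δ_B)/(δ_A − δ_B) = (-22.93 − (-8.707))/(-60.427 − (-8.707))
f_A = -14.223 / -51.720 = 0.2750

0.275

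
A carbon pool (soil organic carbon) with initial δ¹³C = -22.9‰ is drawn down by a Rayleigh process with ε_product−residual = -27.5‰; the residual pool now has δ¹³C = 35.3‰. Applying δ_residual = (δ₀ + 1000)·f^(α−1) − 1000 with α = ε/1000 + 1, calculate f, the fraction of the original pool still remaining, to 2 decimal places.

α − 1 = ε/1000 = -0.0275
(δ_res + 1000)/(δ₀ + 1000) = (35.3 + 1000)/(-22.9 + 1000) = 1035.3/977.1 = 1.059564
f = 1.059564^(1/-0.0275) = exp(ln(1.059564)/-0.0275) = exp(0.05786/-0.0275)
f = exp(-2.1039) = 0.1220

0.12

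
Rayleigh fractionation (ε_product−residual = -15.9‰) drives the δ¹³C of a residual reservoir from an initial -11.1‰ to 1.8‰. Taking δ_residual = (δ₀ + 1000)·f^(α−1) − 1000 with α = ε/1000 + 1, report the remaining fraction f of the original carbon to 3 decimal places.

0.443

α − 1 = ε/1000 = -0.0159
(δ_res + 1000)/(δ₀ + 1000) = (1.8 + 1000)/(-11.1 + 1000) = 1001.8/988.9 = 1.013045
f = 1.013045^(1/-0.0159) = exp(ln(1.013045)/-0.0159) = exp(0.01296/-0.0159)
f = exp(-0.8151) = 0.4426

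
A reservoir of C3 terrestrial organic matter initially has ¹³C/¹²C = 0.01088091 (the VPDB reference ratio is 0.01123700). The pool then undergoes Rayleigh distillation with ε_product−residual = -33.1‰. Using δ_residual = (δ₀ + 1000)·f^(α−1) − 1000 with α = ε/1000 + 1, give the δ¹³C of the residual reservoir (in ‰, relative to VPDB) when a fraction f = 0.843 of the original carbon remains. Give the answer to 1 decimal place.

δ₀ = (0.01088091/0.01123700 − 1)×1000 = (0.968311 − 1)×1000 = -31.689‰
α − 1 = ε/1000 = -0.0331
f^(α−1) = 0.843^(-0.0331) = 1.005669
δ_res = (-31.689 + 1000) × 1.005669 − 1000 = 973.800 − 1000 = -26.20‰

-26.2‰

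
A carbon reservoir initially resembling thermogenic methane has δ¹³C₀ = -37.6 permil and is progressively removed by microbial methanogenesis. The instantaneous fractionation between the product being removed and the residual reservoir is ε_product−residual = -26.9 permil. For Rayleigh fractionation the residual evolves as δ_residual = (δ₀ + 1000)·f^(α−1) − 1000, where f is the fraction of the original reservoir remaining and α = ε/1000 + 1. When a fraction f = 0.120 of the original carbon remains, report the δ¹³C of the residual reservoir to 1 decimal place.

Rayleigh residual: δ_res = (δ₀ + 1000)·f^(α−1) − 1000
α = ε/1000 + 1 = 0.97310, so α − 1 = -0.02690
f^(α−1) = 0.120^(-0.02690) = 1.058693
δ_res = (-37.6 + 1000) × 1.058693 − 1000 = 1018.886 − 1000 = 18.89 permil

18.9 permil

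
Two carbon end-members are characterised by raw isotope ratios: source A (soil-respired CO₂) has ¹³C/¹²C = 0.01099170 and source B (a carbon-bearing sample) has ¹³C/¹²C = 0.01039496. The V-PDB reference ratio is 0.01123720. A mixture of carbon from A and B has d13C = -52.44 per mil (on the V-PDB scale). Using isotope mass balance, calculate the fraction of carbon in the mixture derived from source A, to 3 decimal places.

δ_A = (0.01099170/0.01123720 − 1)×1000 = (0.978153 − 1)×1000 = -21.847 per mil
δ_B = (0.01039496/0.01123720 − 1)×1000 = (0.925049 − 1)×1000 = -74.951 per mil
f_A = (δ_mix − δ_B)/(δ_A − δ_B) = (-52.44 − (-74.951))/(-21.847 − (-74.951))
f_A = 22.511 / 53.104 = 0.4239

0.424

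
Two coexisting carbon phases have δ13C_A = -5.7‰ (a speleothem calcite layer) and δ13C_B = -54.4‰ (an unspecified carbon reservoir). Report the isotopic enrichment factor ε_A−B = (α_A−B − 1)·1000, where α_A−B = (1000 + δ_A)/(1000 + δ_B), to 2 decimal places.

51.50‰

α_A−B = (1000 + -5.7) / (1000 + -54.4) = 994.3 / 945.6 = 1.051502
ε_A−B = (1.051502 − 1) × 1000 = 51.502‰
(The approximation ε ≈ δ_A − δ_B would give 48.7‰.)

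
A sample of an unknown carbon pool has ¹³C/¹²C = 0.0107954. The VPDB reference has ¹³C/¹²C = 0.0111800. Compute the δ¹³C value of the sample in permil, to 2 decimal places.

δ¹³C = (R_sample / R_standard − 1) × 1000
R_sample / R_standard = 0.0107954 / 0.0111800 = 0.965599
δ¹³C = (0.965599 − 1) × 1000 = -34.401 permil

-34.40 permil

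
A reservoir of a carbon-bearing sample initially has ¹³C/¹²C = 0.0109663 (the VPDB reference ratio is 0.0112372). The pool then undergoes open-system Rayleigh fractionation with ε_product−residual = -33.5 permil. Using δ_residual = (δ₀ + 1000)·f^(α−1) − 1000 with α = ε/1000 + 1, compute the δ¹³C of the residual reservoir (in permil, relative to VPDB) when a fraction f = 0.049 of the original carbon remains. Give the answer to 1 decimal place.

79.6 permil

δ₀ = (0.0109663/0.0112372 − 1)×1000 = (0.975893 − 1)×1000 = -24.107 permil
α − 1 = ε/1000 = -0.0335
f^(α−1) = 0.049^(-0.0335) = 1.106314
δ_res = (-24.107 + 1000) × 1.106314 − 1000 = 1079.644 − 1000 = 79.64 permil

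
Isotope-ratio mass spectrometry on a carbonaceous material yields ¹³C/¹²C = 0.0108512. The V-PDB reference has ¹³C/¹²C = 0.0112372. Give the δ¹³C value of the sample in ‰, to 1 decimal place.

δ¹³C = (R_sample / R_standard − 1) × 1000
R_sample / R_standard = 0.0108512 / 0.0112372 = 0.965650
δ¹³C = (0.965650 − 1) × 1000 = -34.35‰

-34.4‰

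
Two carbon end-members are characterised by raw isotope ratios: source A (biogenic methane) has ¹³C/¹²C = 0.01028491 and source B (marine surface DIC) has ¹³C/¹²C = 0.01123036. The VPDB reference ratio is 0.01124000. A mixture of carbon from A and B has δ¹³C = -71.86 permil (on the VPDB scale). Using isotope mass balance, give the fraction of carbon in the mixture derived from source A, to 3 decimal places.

δ_A = (0.01028491/0.01124000 − 1)×1000 = (0.915028 − 1)×1000 = -84.972 permil
δ_B = (0.01123036/0.01124000 − 1)×1000 = (0.999142 − 1)×1000 = -0.858 permil
f_A = (δ_mix − δ_B)/(δ_A − δ_B) = (-71.86 − (-0.858))/(-84.972 − (-0.858))
f_A = -71.002 / -84.115 = 0.8441

0.844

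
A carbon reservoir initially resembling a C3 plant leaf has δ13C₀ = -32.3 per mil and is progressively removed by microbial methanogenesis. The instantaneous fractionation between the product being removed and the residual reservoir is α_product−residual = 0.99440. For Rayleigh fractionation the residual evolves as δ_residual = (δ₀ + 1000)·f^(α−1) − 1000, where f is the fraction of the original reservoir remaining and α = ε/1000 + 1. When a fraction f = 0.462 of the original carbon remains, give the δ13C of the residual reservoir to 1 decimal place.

-28.1 per mil

Rayleigh residual: δ_res = (δ₀ + 1000)·f^(α−1) − 1000
α − 1 = -0.00560
f^(α−1) = 0.462^(-0.00560) = 1.004334
δ_res = (-32.3 + 1000) × 1.004334 − 1000 = 971.894 − 1000 = -28.11 per mil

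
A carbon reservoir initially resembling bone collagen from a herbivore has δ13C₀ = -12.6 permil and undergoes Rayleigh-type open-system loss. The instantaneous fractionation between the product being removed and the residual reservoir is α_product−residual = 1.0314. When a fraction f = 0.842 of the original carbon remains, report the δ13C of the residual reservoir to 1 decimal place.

-17.9 permil

Rayleigh residual: δ_res = (δ₀ + 1000)·f^(α−1) − 1000
α − 1 = 0.03140
f^(α−1) = 0.842^(0.03140) = 0.994615
δ_res = (-12.6 + 1000) × 0.994615 − 1000 = 982.082 − 1000 = -17.92 permil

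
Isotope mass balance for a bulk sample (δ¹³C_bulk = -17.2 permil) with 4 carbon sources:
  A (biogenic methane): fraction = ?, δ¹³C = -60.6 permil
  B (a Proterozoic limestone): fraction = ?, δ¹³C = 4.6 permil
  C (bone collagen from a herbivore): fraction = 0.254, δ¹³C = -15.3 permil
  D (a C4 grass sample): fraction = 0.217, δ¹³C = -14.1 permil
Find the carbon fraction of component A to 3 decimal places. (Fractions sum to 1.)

Let f_A and f_B be the unknown fractions; fractions sum to 1 so f_A + f_B = 0.529.
Mass balance: Σ fᵢ·δᵢ = δ_bulk ⇒ f_A·(-60.6) + f_B·(4.6) = -17.2 − (-6.946) = -10.254
Substitute f_B = 0.529 − f_A:
f_A·(-60.6 − 4.6) = -10.254 − 0.529×(4.6) = -12.688
f_A = -12.688 / -65.2 = 0.1946

0.195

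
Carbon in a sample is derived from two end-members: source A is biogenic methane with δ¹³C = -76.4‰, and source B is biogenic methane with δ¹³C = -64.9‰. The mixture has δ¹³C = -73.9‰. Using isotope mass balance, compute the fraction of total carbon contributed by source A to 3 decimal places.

δ_mix = f_A·δ_A + (1 − f_A)·δ_B  ⇒  f_A = (δ_mix − δ_B)/(δ_A − δ_B)
f_A = (-73.9 − (-64.9)) / (-76.4 − (-64.9))
f_A = -9.0 / -11.5 = 0.7826

0.783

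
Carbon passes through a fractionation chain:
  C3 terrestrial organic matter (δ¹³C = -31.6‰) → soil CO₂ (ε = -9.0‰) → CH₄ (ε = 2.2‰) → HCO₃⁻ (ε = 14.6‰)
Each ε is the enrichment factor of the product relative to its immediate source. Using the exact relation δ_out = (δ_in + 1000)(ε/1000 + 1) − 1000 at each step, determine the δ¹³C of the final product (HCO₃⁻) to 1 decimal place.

step 1: δ = (-31.60 + 1000)·(-9.0/1000 + 1) − 1000 = -40.32‰
step 2: δ = (-40.32 + 1000)·(2.2/1000 + 1) − 1000 = -38.20‰
step 3: δ = (-38.20 + 1000)·(14.6/1000 + 1) − 1000 = -24.16‰

-24.2‰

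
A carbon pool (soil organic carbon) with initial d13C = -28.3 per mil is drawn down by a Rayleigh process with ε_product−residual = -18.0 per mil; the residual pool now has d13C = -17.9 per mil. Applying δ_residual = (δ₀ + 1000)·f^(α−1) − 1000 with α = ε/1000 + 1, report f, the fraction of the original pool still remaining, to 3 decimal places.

α − 1 = ε/1000 = -0.0180
(δ_res + 1000)/(δ₀ + 1000) = (-17.9 + 1000)/(-28.3 + 1000) = 982.1/971.7 = 1.010703
f = 1.010703^(1/-0.0180) = exp(ln(1.010703)/-0.0180) = exp(0.01065/-0.0180)
f = exp(-0.5914) = 0.5535

0.554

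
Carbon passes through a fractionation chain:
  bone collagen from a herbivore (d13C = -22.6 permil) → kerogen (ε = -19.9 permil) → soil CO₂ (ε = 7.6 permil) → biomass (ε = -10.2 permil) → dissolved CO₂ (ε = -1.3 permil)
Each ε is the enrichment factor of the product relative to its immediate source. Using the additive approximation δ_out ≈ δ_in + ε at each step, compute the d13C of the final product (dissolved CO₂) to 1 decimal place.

step 1: δ ≈ -22.6 + (-19.9) = -42.5 permil
step 2: δ ≈ -42.5 + (7.6) = -34.9 permil
step 3: δ ≈ -34.9 + (-10.2) = -45.1 permil
step 4: δ ≈ -45.1 + (-1.3) = -46.4 permil

-46.4 permil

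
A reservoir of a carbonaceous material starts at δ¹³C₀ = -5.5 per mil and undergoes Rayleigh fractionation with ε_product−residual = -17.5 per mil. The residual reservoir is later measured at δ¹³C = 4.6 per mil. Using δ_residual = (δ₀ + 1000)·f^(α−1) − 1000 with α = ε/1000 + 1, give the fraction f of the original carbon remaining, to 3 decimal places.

α − 1 = ε/1000 = -0.0175
(δ_res + 1000)/(δ₀ + 1000) = (4.6 + 1000)/(-5.5 + 1000) = 1004.6/994.5 = 1.010156
f = 1.010156^(1/-0.0175) = exp(ln(1.010156)/-0.0175) = exp(0.01010/-0.0175)
f = exp(-0.5774) = 0.5614

0.561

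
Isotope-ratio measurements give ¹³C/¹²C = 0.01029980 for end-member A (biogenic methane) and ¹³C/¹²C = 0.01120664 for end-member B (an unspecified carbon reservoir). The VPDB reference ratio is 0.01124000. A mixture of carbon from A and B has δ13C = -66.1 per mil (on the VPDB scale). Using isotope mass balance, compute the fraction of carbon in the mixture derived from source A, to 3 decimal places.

δ_A = (0.01029980/0.01124000 − 1)×1000 = (0.916352 − 1)×1000 = -83.648 per mil
δ_B = (0.01120664/0.01124000 − 1)×1000 = (0.997032 − 1)×1000 = -2.968 per mil
f_A = (δ_mix − δ_B)/(δ_A − δ_B) = (-66.1 − (-2.968))/(-83.648 − (-2.968))
f_A = -63.132 / -80.680 = 0.7825

0.783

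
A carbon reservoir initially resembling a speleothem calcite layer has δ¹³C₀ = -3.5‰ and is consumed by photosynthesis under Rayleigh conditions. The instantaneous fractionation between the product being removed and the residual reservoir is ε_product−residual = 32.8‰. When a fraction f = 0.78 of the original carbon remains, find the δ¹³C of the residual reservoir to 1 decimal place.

-11.6‰

Rayleigh residual: δ_res = (δ₀ + 1000)·f^(α−1) − 1000
α = ε/1000 + 1 = 1.03280, so α − 1 = 0.03280
f^(α−1) = 0.78^(0.03280) = 0.991884
δ_res = (-3.5 + 1000) × 0.991884 − 1000 = 988.412 − 1000 = -11.59‰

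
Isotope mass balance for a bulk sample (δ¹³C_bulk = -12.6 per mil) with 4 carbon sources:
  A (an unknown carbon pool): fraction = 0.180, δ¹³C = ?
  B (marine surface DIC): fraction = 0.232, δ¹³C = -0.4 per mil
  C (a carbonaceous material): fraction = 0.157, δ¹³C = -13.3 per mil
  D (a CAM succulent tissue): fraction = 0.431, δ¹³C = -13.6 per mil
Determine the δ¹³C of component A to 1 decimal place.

Isotope mass balance: δ_bulk = Σ fᵢ·δᵢ.
-12.6 = 0.180×δ_A + 0.232×(-0.4) + 0.157×(-13.3) + 0.431×(-13.6)
0.180·δ_A = -12.6 − (-8.043) = -4.557
δ_A = -4.557 / 0.180 = -25.32 per mil

-25.3 per mil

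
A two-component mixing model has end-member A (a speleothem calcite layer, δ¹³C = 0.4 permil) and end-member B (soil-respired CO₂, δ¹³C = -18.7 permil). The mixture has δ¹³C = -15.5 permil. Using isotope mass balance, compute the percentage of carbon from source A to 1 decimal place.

δ_mix = f_A·δ_A + (1 − f_A)·δ_B  ⇒  f_A = (δ_mix − δ_B)/(δ_A − δ_B)
f_A = (-15.5 − (-18.7)) / (0.4 − (-18.7))
f_A = 3.2 / 19.1 = 0.1675

16.8%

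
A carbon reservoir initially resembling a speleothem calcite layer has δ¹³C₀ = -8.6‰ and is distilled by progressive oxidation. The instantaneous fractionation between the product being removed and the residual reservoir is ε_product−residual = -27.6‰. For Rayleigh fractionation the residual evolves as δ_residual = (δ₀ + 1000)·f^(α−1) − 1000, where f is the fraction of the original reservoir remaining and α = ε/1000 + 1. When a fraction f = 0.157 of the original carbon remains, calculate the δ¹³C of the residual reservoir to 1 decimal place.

43.4‰

Rayleigh residual: δ_res = (δ₀ + 1000)·f^(α−1) − 1000
α = ε/1000 + 1 = 0.97240, so α − 1 = -0.02760
f^(α−1) = 0.157^(-0.02760) = 1.052430
δ_res = (-8.6 + 1000) × 1.052430 − 1000 = 1043.379 − 1000 = 43.38‰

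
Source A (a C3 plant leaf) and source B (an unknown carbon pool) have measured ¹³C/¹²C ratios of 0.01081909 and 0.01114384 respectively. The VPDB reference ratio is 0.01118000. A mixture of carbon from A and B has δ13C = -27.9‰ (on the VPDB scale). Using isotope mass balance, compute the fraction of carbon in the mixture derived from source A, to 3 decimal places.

0.849

δ_A = (0.01081909/0.01118000 − 1)×1000 = (0.967718 − 1)×1000 = -32.282‰
δ_B = (0.01114384/0.01118000 − 1)×1000 = (0.996766 − 1)×1000 = -3.234‰
f_A = (δ_mix − δ_B)/(δ_A − δ_B) = (-27.9 − (-3.234))/(-32.282 − (-3.234))
f_A = -24.666 / -29.047 = 0.8492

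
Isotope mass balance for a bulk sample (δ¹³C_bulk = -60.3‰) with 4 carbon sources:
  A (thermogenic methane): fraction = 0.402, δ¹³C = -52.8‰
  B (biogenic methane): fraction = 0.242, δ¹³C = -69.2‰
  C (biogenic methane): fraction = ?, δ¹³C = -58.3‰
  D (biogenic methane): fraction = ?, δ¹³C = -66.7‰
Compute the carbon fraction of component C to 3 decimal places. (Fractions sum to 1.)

0.169

Let f_C and f_D be the unknown fractions; fractions sum to 1 so f_C + f_D = 0.356.
Mass balance: Σ fᵢ·δᵢ = δ_bulk ⇒ f_C·(-58.3) + f_D·(-66.7) = -60.3 − (-37.972) = -22.328
Substitute f_D = 0.356 − f_C:
f_C·(-58.3 − -66.7) = -22.328 − 0.356×(-66.7) = 1.417
f_C = 1.417 / 8.4 = 0.1687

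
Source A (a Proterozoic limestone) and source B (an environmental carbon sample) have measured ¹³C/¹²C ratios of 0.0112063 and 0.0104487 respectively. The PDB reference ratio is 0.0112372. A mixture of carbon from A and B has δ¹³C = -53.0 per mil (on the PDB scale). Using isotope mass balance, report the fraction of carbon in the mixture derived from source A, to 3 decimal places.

δ_A = (0.0112063/0.0112372 − 1)×1000 = (0.997250 − 1)×1000 = -2.750 per mil
δ_B = (0.0104487/0.0112372 − 1)×1000 = (0.929831 − 1)×1000 = -70.169 per mil
f_A = (δ_mix − δ_B)/(δ_A − δ_B) = (-53.0 − (-70.169))/(-2.750 − (-70.169))
f_A = 17.169 / 67.419 = 0.2547

0.255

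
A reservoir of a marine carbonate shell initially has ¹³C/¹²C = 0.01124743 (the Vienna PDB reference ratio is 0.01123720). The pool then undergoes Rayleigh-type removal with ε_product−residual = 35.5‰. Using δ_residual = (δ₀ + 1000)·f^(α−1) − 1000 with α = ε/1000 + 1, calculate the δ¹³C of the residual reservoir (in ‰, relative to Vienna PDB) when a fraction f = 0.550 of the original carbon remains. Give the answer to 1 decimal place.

δ₀ = (0.01124743/0.01123720 − 1)×1000 = (1.000910 − 1)×1000 = 0.910‰
α − 1 = ε/1000 = 0.0355
f^(α−1) = 0.550^(0.0355) = 0.979000
δ_res = (0.910 + 1000) × 0.979000 − 1000 = 979.892 − 1000 = -20.11‰

-20.1‰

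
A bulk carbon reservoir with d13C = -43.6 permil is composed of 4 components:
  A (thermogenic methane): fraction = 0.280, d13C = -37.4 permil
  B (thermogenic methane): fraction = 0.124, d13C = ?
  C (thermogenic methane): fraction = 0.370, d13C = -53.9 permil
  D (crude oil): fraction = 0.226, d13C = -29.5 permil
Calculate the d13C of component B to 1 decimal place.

Isotope mass balance: δ_bulk = Σ fᵢ·δᵢ.
-43.6 = 0.280×(-37.4) + 0.124×δ_B + 0.370×(-53.9) + 0.226×(-29.5)
0.124·δ_B = -43.6 − (-37.082) = -6.518
δ_B = -6.518 / 0.124 = -52.56 permil

-52.6 permil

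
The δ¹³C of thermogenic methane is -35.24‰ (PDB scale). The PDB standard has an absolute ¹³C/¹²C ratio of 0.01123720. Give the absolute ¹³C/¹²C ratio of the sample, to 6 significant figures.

R_sample = R_standard × (δ¹³C/1000 + 1)
R_sample = 0.01123720 × (-35.24/1000 + 1) = 0.01123720 × 0.964760
R_sample = 0.0108412

0.0108412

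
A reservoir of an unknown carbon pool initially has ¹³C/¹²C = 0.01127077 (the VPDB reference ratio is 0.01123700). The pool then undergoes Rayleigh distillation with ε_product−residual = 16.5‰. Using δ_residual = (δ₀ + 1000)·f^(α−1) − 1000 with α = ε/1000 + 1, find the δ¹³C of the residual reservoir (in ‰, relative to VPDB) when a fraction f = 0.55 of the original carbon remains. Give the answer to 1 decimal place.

-6.8‰

δ₀ = (0.01127077/0.01123700 − 1)×1000 = (1.003005 − 1)×1000 = 3.005‰
α − 1 = ε/1000 = 0.0165
f^(α−1) = 0.55^(0.0165) = 0.990184
δ_res = (3.005 + 1000) × 0.990184 − 1000 = 993.160 − 1000 = -6.84‰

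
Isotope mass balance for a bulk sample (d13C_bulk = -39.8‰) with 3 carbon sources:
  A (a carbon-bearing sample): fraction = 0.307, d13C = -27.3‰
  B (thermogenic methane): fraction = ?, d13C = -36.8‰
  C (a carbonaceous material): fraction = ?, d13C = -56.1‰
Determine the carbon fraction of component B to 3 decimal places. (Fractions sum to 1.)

Let f_B and f_C be the unknown fractions; fractions sum to 1 so f_B + f_C = 0.693.
Mass balance: Σ fᵢ·δᵢ = δ_bulk ⇒ f_B·(-36.8) + f_C·(-56.1) = -39.8 − (-8.381) = -31.419
Substitute f_C = 0.693 − f_B:
f_B·(-36.8 − -56.1) = -31.419 − 0.693×(-56.1) = 7.458
f_B = 7.458 / 19.3 = 0.3864

0.386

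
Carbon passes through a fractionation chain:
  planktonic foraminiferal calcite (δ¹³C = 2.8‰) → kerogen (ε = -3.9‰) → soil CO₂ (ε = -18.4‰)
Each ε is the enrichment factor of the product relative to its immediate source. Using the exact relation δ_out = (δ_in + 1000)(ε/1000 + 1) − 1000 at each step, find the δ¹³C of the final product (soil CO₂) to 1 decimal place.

step 1: δ = (2.80 + 1000)·(-3.9/1000 + 1) − 1000 = -1.11‰
step 2: δ = (-1.11 + 1000)·(-18.4/1000 + 1) − 1000 = -19.49‰

-19.5‰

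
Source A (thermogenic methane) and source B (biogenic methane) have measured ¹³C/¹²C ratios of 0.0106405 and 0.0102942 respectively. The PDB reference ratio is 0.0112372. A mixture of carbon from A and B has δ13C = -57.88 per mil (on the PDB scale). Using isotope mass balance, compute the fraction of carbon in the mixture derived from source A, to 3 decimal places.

0.845

δ_A = (0.0106405/0.0112372 − 1)×1000 = (0.946900 − 1)×1000 = -53.100 per mil
δ_B = (0.0102942/0.0112372 − 1)×1000 = (0.916082 − 1)×1000 = -83.918 per mil
f_A = (δ_mix − δ_B)/(δ_A − δ_B) = (-57.88 − (-83.918))/(-53.100 − (-83.918))
f_A = 26.038 / 30.817 = 0.8449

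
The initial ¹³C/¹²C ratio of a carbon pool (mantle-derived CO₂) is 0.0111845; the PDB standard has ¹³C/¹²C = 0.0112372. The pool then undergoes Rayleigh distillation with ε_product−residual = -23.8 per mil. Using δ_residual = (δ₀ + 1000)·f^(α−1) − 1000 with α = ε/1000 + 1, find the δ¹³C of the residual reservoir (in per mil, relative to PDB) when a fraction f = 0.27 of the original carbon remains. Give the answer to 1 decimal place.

δ₀ = (0.0111845/0.0112372 − 1)×1000 = (0.995310 − 1)×1000 = -4.690 per mil
α − 1 = ε/1000 = -0.0238
f^(α−1) = 0.27^(-0.0238) = 1.031653
δ_res = (-4.690 + 1000) × 1.031653 − 1000 = 1026.815 − 1000 = 26.81 per mil

26.8 per mil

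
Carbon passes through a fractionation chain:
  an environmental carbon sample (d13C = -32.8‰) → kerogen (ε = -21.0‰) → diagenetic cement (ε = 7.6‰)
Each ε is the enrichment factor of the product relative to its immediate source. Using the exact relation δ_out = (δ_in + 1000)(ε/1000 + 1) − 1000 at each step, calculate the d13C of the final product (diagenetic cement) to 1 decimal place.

step 1: δ = (-32.80 + 1000)·(-21.0/1000 + 1) − 1000 = -53.11‰
step 2: δ = (-53.11 + 1000)·(7.6/1000 + 1) − 1000 = -45.91‰

-45.9‰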